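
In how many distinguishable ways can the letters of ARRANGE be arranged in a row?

The 7 letters of ARRANGE have repeats: A appearing twice and R appearing twice.
So there are 7! / (2!·2!) = 1260 distinguishable arrangements.

1260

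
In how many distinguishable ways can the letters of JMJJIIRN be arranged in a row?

The 8 letters of JMJJIIRN have repeats: I appearing twice and J appearing 3 times.
Dividing 8! = 40320 by 3!·2! = 12 for the repeated letters gives 3360.

3360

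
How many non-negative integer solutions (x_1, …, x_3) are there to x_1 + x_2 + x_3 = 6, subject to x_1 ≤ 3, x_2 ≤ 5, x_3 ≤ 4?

18

Without the upper bounds there are C(8,2) = 28 ways to split 6 among 3 variables.
Subtract solutions that violate a single cap (substitute x_i' = x_i − (cap_i+1)): x_1 ≥ 4 gives C(4,2) = 6; x_2 ≥ 6 gives C(2,2) = 1; x_3 ≥ 5 gives C(3,2) = 3. Together 10.
No two caps can be exceeded simultaneously, so the pair terms are all 0.
By inclusion–exclusion the count is 28 − 10 + 0 = 18.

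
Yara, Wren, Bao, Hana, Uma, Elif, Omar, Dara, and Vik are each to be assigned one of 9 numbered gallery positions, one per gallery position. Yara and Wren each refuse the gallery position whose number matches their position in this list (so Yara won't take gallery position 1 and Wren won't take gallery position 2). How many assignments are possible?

Let Aᵢ (for i ∈ {1, 2}) be the placements that put person i in their forbidden gallery position. Any j of these fix j positions, leaving (9−j)! ways to fill the rest, and there are C(2,j) ways to pick which j.
By inclusion–exclusion, the number of valid placements is Σ_{j=0}^{2} (−1)^j C(2,j)·(9−j)!.
Computing: 362880 − 80640 + 5040 = 287280.

287280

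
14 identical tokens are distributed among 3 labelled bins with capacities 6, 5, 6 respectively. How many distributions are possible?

10

Ignoring the caps, the number of non-negative solutions to x_1+…+x_3 = 14 is C(16,2) = 120.
Subtract solutions that violate a single cap (substitute x_i' = x_i − (cap_i+1)): x_1 ≥ 7 gives C(9,2) = 36; x_2 ≥ 6 gives C(10,2) = 45; x_3 ≥ 7 gives C(9,2) = 36. Together 117.
Add back pairs where two caps are both exceeded: 3 + 1 + 3 = 7.
By inclusion–exclusion the count is 120 − 117 + 7 = 10.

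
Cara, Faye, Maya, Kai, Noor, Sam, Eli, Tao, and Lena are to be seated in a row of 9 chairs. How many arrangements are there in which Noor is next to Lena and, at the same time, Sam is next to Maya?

20160

Treat {Noor,Lena} as one block (2 orders) and {Sam,Maya} as another (2 orders).
That leaves 7 units to arrange: 2 × 2 × 7! = 4 × 5040 = 20160.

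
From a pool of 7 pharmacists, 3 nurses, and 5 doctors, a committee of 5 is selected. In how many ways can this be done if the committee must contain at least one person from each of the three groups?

1925

Unrestricted: C(15,5) = 3003 ways to pick any 5 of the 15.
Selections missing a whole group: no pharmacists → C(8,5) = 56; no nurses → C(12,5) = 792; no doctors → C(10,5) = 252.
Add back selections omitting two groups (i.e. drawn from a single group): C(7,5) + C(3,5) + C(5,5) = 22.
By inclusion–exclusion: 3003 − 1100 + 22 = 1925.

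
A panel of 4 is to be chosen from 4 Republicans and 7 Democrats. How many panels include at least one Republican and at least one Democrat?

With no constraint there are C(11,4) = 330 possible selections.
Selections missing a whole group: no Republicans → C(7,4) = 35; no Democrats → C(4,4) = 1.
Both groups omitted at once is impossible, so 330 − 36 = 294.

294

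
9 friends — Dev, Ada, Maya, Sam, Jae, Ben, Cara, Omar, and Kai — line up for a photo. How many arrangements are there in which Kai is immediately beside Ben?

Treat {Kai, Ben} as a single unit. There are 8 units to order, and the pair itself can be ordered 2 ways.
So the count is 2·(8)! = 80640.

80640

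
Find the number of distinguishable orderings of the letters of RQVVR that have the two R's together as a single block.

12

Treat the 2 copies of R as a single block. The multiset to arrange is then {RR, Q, V, V}, 4 items in all.
That gives (4)!/(2!) = 12 arrangements.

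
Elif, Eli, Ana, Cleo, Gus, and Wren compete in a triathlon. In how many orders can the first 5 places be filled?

There are 6 choices for 1st place, 5 for 2nd, and so on down to 2 for position 5.
That gives 6 × 5 × 4 × 3 × 2 = 720.

720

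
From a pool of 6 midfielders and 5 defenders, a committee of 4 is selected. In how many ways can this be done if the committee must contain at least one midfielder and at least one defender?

Unrestricted: C(11,4) = 330 ways to pick any 4 of the 11.
Subtract selections that omit an entire group: no midfielders → C(5,4) = 5; no defenders → C(6,4) = 15.
Both groups omitted at once is impossible, so 330 − 20 = 310.

310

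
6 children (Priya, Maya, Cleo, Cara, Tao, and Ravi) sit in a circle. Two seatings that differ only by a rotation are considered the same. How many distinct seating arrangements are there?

Around a circle, 6 distinct people have 6!/6 = (5)! = 120 rotationally distinct seatings.

120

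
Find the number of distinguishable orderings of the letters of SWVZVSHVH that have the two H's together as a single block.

Treat the 2 copies of H as a single block. The multiset to arrange is then {HH, S, S, V, V, V, W, Z}, 8 items in all.
That gives (8)!/(3!·2!) = 3360 arrangements.

3360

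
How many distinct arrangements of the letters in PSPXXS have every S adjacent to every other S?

30

Treat the 2 copies of S as a single block. The multiset to arrange is then {SS, P, P, X, X}, 5 items in all.
That gives (5)!/(2!·2!) = 30 arrangements.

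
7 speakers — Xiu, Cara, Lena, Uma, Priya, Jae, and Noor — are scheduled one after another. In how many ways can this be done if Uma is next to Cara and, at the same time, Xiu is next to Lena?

Treat {Uma,Cara} as one block (2 orders) and {Xiu,Lena} as another (2 orders).
That leaves 5 units to arrange: 2 × 2 × 5! = 4 × 120 = 480.

480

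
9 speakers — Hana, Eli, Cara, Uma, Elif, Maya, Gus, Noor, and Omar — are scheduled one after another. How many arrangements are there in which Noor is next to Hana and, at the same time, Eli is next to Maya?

Treat {Noor,Hana} as one block (2 orders) and {Eli,Maya} as another (2 orders).
That leaves 7 units to arrange: 2 × 2 × 7! = 4 × 5040 = 20160.

20160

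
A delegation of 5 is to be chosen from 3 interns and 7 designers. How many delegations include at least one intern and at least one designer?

231

Total 5-person selections from all 10: C(10,5) = 252.
Subtract selections that omit an entire group: no interns → C(7,5) = 21; no designers → C(3,5) = 0.
Both groups omitted at once is impossible, so 252 − 21 = 231.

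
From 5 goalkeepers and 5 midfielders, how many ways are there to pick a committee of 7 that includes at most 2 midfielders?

Split by how many midfielders are chosen (0 through 2).
Sum: C(5,0)·C(5,7) + C(5,1)·C(5,6) + C(5,2)·C(5,5) = 0 + 0 + 10 = 10.

10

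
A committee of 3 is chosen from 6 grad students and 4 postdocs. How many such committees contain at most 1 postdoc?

Split by how many postdocs are chosen (0 through 1).
Sum: C(4,0)·C(6,3) + C(4,1)·C(6,2) = 20 + 60 = 80.

80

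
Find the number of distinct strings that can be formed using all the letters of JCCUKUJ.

JCCUKUJ has 7 letters with C appearing twice, J appearing twice, and U appearing twice.
The number of distinct arrangements is 7!/(2!·2!·2!) = 5040/8 = 630.

630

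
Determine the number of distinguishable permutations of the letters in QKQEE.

QKQEE has 5 letters with E appearing twice and Q appearing twice.
So there are 5! / (2!·2!) = 30 distinguishable arrangements.

30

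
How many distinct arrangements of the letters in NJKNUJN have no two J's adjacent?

There are 7!/(3!·2!) = 420 arrangements of NJKNUJN in total.
Arrangements with the J's together: treat JJ as one letter, giving (6)!/(3!) = 120.
Subtracting, 420 − 120 = 300 arrangements keep the J's apart.

300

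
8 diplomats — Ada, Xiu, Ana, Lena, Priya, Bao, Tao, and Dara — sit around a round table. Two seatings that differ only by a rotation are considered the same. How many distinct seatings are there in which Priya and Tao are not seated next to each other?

All circular seatings of 8 people number (7)! = 5040.
Those with Priya next to Tao: fuse the pair into one unit and seat 7 units around a circle — 2·(6)! = 1440.
Subtracting, 5040 − 1440 = 3600.

3600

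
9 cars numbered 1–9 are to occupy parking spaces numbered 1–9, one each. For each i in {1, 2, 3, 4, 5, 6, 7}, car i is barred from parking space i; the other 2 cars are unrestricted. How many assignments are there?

Let Aᵢ (for 1 ≤ i ≤ 7) be the placements that put car i in its forbidden parking space. Any j of these fix j positions, leaving (9−j)! ways to fill the rest, and there are C(7,j) ways to pick which j.
By inclusion–exclusion, the number of valid placements is Σ_{j=0}^{7} (−1)^j C(7,j)·(9−j)!.
Computing: 362880 − 282240 + 105840 − 25200 + 4200 − 504 + 42 − 2 = 165016.

165016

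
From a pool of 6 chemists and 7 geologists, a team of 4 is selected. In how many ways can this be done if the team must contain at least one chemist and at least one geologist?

665

With no constraint there are C(13,4) = 715 possible selections.
Selections missing a whole group: no chemists → C(7,4) = 35; no geologists → C(6,4) = 15.
Both groups omitted at once is impossible, so 715 − 50 = 665.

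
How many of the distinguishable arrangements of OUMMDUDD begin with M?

Fix M in the first position and arrange the remaining 7 letters.
Those 7 letters have D appearing 3 times and U appearing twice, giving (7)!/(3!·2!) = 420.

420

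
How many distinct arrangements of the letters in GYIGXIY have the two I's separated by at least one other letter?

Total arrangements of GYIGXIY: 7!/(2!·2!·2!) = 630.
Arrangements with the I's together: treat II as one letter, giving (6)!/(2!·2!) = 180.
Subtracting, 630 − 180 = 450 arrangements keep the I's apart.

450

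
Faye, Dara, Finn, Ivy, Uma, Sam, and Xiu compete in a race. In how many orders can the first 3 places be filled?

This is an ordered selection of 3 from 7: P(7,3).
That gives 7 × 6 × 5 = 210.

210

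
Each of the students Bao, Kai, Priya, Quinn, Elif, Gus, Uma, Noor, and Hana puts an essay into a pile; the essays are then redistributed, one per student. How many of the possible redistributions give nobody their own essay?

133496

Let Aᵢ be the assignments in which student i gets their own essay. We want the size of the complement of A₁∪…∪A_9.
By inclusion–exclusion this is Σ_{j=0}^{9} (−1)^j C(9,j)·(9−j)!.
Computing: 362880 − 362880 + 181440 − 60480 + 15120 − 3024 + 504 − 72 + 9 − 1 = 133496.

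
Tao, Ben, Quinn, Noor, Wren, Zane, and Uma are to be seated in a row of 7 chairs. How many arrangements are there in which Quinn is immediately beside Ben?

1440

Glue Quinn and Ben into one block (2 internal orders), leaving 6 units to arrange in a row.
That gives 2 × 6! = 2 × 720 = 1440.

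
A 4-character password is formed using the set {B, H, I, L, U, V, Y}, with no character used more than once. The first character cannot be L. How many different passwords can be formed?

The first character has 7−1 = 6 choices (anything except L).
The remaining 3 characters are filled from the other 6 symbols without repetition: 6 × 5 × 4 = 120.
Total: 6 × 120 = 720.

720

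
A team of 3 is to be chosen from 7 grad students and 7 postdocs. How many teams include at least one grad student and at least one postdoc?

294

Total 3-person selections from all 14: C(14,3) = 364.
Selections missing a whole group: no grad students → C(7,3) = 35; no postdocs → C(7,3) = 35.
Both groups omitted at once is impossible, so 364 − 70 = 294.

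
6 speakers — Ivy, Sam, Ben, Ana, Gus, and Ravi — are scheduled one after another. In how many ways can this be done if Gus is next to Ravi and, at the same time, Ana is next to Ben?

Treat {Gus,Ravi} as one block (2 orders) and {Ana,Ben} as another (2 orders).
That leaves 4 units to arrange: 2 × 2 × 4! = 4 × 24 = 96.

96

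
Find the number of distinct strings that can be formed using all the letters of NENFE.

30

Letter multiplicities in NENFE: E×2, F×1, N×2.
Dividing 5! = 120 by 2!·2! = 4 for the repeated letters gives 30.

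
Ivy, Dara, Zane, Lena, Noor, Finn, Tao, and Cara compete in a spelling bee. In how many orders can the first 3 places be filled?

This is an ordered selection of 3 from 8: P(8,3).
That gives 8 × 7 × 6 = 336.

336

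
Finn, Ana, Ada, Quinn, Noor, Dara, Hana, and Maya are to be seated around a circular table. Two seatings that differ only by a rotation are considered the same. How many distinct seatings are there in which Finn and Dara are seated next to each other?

Treat {Finn, Dara} as one unit (2 internal orders) and seat the resulting 7 units around the table: (6)! circular arrangements.
So 2 × (6)! = 2 × 720 = 1440.

1440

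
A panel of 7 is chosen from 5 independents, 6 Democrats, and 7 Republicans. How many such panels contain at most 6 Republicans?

Split by how many Republicans are chosen (0 through 6).
Sum: C(7,0)·C(11,7) + C(7,1)·C(11,6) + C(7,2)·C(11,5) + C(7,3)·C(11,4) + C(7,4)·C(11,3) + C(7,5)·C(11,2) + C(7,6)·C(11,1) = 330 + 3234 + 9702 + 11550 + 5775 + 1155 + 77 = 31823.

31823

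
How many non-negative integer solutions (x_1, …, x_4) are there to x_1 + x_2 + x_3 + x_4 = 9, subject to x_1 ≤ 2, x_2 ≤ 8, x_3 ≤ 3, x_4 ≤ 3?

Ignoring the caps, the number of non-negative solutions to x_1+…+x_4 = 9 is C(12,3) = 220.
Subtract solutions that violate a single cap (substitute x_i' = x_i − (cap_i+1)): x_1 ≥ 3 gives C(9,3) = 84; x_2 ≥ 9 gives C(3,3) = 1; x_3 ≥ 4 gives C(8,3) = 56; x_4 ≥ 4 gives C(8,3) = 56. Together 197.
Add back pairs where two caps are both exceeded: 0 + 10 + 10 + 0 + 0 + 4 = 24.
By inclusion–exclusion the count is 220 − 197 + 24 = 47.

47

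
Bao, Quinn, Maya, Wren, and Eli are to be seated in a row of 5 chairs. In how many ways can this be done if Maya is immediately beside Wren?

48

Place the 3 others and the Maya-Wren pair as 4 objects in a line; the pair has 2 internal arrangements.
So the count is 2·(4)! = 48.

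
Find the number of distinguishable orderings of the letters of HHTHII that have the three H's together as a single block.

12

Treat the 3 copies of H as a single block. The multiset to arrange is then {HHH, I, I, T}, 4 items in all.
That gives (4)!/(2!) = 12 arrangements.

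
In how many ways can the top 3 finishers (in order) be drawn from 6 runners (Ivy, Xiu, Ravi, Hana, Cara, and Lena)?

There are 6 choices for 1st place, 5 for 2nd, and 4 for 3rd.
That gives 6 × 5 × 4 = 120.

120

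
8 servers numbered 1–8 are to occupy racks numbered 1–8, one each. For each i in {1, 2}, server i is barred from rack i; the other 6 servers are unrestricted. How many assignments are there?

30960

Let Aᵢ (for i ∈ {1, 2}) be the placements that put server i in its forbidden rack. Any j of these fix j positions, leaving (8−j)! ways to fill the rest, and there are C(2,j) ways to pick which j.
By inclusion–exclusion, the number of valid placements is Σ_{j=0}^{2} (−1)^j C(2,j)·(8−j)!.
Computing: 40320 − 10080 + 720 = 30960.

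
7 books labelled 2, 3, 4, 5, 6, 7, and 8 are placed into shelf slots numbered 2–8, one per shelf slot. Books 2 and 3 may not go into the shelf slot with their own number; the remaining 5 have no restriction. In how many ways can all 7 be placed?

3720

Let Aᵢ (for i ∈ {2, 3}) be the placements that put book i in its forbidden shelf slot. Any j of these fix j positions, leaving (7−j)! ways to fill the rest, and there are C(2,j) ways to pick which j.
By inclusion–exclusion, the number of valid placements is Σ_{j=0}^{2} (−1)^j C(2,j)·(7−j)!.
Computing: 5040 − 1440 + 120 = 3720.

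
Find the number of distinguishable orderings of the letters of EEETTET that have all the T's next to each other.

Treat the 3 copies of T as a single block. The multiset to arrange is then {TTT, E, E, E, E}, 5 items in all.
That gives (5)!/(4!) = 5 arrangements.

5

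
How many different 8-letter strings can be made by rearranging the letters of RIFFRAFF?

Letter multiplicities in RIFFRAFF: A×1, F×4, I×1, R×2.
Dividing 8! = 40320 by 4!·2! = 48 for the repeated letters gives 840.

840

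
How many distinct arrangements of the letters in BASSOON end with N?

Fix N in the last position and arrange the remaining 6 letters.
Those 6 letters have O appearing twice and S appearing twice, giving (6)!/(2!·2!) = 180.

180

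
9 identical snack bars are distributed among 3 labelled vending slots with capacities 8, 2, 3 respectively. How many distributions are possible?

11

Ignoring the caps, the number of non-negative solutions to x_1+…+x_3 = 9 is C(11,2) = 55.
Subtract solutions that violate a single cap (substitute x_i' = x_i − (cap_i+1)): x_1 ≥ 9 gives C(2,2) = 1; x_2 ≥ 3 gives C(8,2) = 28; x_3 ≥ 4 gives C(7,2) = 21. Together 50.
Add back pairs where two caps are both exceeded: 0 + 0 + 6 = 6.
By inclusion–exclusion the count is 55 − 50 + 6 = 11.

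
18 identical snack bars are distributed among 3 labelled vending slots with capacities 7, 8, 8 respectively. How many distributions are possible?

21

Without the upper bounds there are C(20,2) = 190 ways to split 18 among 3 vending slots.
Subtract solutions that violate a single cap (substitute x_i' = x_i − (cap_i+1)): x_1 ≥ 8 gives C(12,2) = 66; x_2 ≥ 9 gives C(11,2) = 55; x_3 ≥ 9 gives C(11,2) = 55. Together 176.
Add back pairs where two caps are both exceeded: 3 + 3 + 1 = 7.
By inclusion–exclusion the count is 190 − 176 + 7 = 21.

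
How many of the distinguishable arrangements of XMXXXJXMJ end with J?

168

Fix J in the last position and arrange the remaining 8 letters.
Those 8 letters have M appearing twice and X appearing 5 times, giving (8)!/(5!·2!) = 168.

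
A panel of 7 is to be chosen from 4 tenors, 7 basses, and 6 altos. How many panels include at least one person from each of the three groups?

Unrestricted: C(17,7) = 19448 ways to pick any 7 of the 17.
Subtract selections that omit an entire group: no tenors → C(13,7) = 1716; no basses → C(10,7) = 120; no altos → C(11,7) = 330.
Add back selections omitting two groups (i.e. drawn from a single group): C(4,7) + C(7,7) + C(6,7) = 1.
By inclusion–exclusion: 19448 − 2166 + 1 = 17283.

17283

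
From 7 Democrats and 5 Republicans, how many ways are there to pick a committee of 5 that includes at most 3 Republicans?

756

Split by how many Republicans are chosen (0 through 3).
Sum: C(5,0)·C(7,5) + C(5,1)·C(7,4) + C(5,2)·C(7,3) + C(5,3)·C(7,2) = 21 + 175 + 350 + 210 = 756.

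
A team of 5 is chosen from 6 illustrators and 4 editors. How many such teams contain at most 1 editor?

Split by how many editors are chosen (0 through 1).
Sum: C(4,0)·C(6,5) + C(4,1)·C(6,4) = 6 + 60 = 66.

66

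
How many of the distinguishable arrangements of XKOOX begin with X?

12

Fix X in the first position and arrange the remaining 4 letters.
Those 4 letters have O appearing twice, giving (4)!/(2!) = 12.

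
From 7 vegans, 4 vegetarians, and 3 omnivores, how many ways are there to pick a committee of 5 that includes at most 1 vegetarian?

Split by how many vegetarians are chosen (0 through 1).
Sum: C(4,0)·C(10,5) + C(4,1)·C(10,4) = 252 + 840 = 1092.

1092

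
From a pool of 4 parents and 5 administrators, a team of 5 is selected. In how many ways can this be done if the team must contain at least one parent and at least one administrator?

125

Total 5-person selections from all 9: C(9,5) = 126.
Subtract selections that omit an entire group: no parents → C(5,5) = 1; no administrators → C(4,5) = 0.
Both groups omitted at once is impossible, so 126 − 1 = 125.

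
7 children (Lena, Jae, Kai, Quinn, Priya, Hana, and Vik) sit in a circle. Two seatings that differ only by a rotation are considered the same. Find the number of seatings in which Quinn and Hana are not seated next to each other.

All circular seatings of 7 people number (6)! = 720.
Those with Quinn next to Hana: fuse the pair into one unit and seat 6 units around a circle — 2·(5)! = 240.
Subtracting, 720 − 240 = 480.

480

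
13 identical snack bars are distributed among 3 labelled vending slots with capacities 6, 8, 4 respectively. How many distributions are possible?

20

Without the upper bounds there are C(15,2) = 105 ways to split 13 among 3 vending slots.
Subtract solutions that violate a single cap (substitute x_i' = x_i − (cap_i+1)): x_1 ≥ 7 gives C(8,2) = 28; x_2 ≥ 9 gives C(6,2) = 15; x_3 ≥ 5 gives C(10,2) = 45. Together 88.
Add back pairs where two caps are both exceeded: 0 + 3 + 0 = 3.
By inclusion–exclusion the count is 105 − 88 + 3 = 20.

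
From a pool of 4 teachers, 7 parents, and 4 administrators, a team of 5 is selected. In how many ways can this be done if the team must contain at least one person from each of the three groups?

2044

With no constraint there are C(15,5) = 3003 possible selections.
Selections missing a whole group: no teachers → C(11,5) = 462; no parents → C(8,5) = 56; no administrators → C(11,5) = 462.
Add back selections omitting two groups (i.e. drawn from a single group): C(4,5) + C(7,5) + C(4,5) = 21.
By inclusion–exclusion: 3003 − 980 + 21 = 2044.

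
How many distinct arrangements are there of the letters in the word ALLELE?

60

The 6 letters of ALLELE have repeats: E appearing twice and L appearing 3 times.
The number of distinct arrangements is 6!/(3!·2!) = 720/12 = 60.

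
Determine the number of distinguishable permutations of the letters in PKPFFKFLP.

PKPFFKFLP has 9 letters with F appearing 3 times, K appearing twice, and P appearing 3 times.
So there are 9! / (3!·3!·2!) = 5040 distinguishable arrangements.

5040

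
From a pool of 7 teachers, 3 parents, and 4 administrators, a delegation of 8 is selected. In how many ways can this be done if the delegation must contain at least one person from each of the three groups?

2793

Unrestricted: C(14,8) = 3003 ways to pick any 8 of the 14.
Subtract selections that omit an entire group: no teachers → C(7,8) = 0; no parents → C(11,8) = 165; no administrators → C(10,8) = 45.
Add back selections omitting two groups (i.e. drawn from a single group): C(7,8) + C(3,8) + C(4,8) = 0.
By inclusion–exclusion: 3003 − 210 + 0 = 2793.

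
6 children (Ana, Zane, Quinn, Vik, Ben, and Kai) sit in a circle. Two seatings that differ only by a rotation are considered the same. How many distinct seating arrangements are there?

120

Fix one person's seat to break rotational symmetry; the remaining 5 people can be arranged in (5)! = 120 ways.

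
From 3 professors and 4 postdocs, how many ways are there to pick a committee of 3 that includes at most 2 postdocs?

31

Split by how many postdocs are chosen (0 through 2).
Sum: C(4,0)·C(3,3) + C(4,1)·C(3,2) + C(4,2)·C(3,1) = 1 + 12 + 18 = 31.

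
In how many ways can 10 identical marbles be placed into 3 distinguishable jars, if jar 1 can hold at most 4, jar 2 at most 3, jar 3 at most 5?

6

Without the upper bounds there are C(12,2) = 66 ways to split 10 among 3 jars.
Subtract solutions that violate a single cap (substitute x_i' = x_i − (cap_i+1)): x_1 ≥ 5 gives C(7,2) = 21; x_2 ≥ 4 gives C(8,2) = 28; x_3 ≥ 6 gives C(6,2) = 15. Together 64.
Add back pairs where two caps are both exceeded: 3 + 0 + 1 = 4.
By inclusion–exclusion the count is 66 − 64 + 4 = 6.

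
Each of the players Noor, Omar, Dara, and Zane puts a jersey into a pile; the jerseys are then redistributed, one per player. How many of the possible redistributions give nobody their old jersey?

Count assignments avoiding every fixed point. For any j of the 4 players fixed to their old jersey, the other 4−j can be arranged in (4−j)! ways.
By inclusion–exclusion this is Σ_{j=0}^{4} (−1)^j C(4,j)·(4−j)!.
Computing: 24 − 24 + 12 − 4 + 1 = 9.

9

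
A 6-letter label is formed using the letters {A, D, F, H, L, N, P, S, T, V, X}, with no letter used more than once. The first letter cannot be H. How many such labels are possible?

302400

The first letter has 11−1 = 10 choices (anything except H).
The remaining 5 letters are filled from the other 10 symbols without repetition: 10 × 9 × 8 × 7 × 6 = 30240.
Total: 10 × 30240 = 302400.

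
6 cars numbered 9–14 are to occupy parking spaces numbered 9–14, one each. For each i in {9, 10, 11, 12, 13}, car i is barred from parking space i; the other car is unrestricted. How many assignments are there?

Let Aᵢ (for 9 ≤ i ≤ 13) be the placements that put car i in its forbidden parking space. Any j of these fix j positions, leaving (6−j)! ways to fill the rest, and there are C(5,j) ways to pick which j.
By inclusion–exclusion, the number of valid placements is Σ_{j=0}^{5} (−1)^j C(5,j)·(6−j)!.
Computing: 720 − 600 + 240 − 60 + 10 − 1 = 309.

309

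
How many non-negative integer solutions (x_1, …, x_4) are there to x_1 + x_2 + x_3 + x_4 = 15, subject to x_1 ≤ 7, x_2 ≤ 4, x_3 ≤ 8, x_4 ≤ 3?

90

Ignoring the caps, the number of non-negative solutions to x_1+…+x_4 = 15 is C(18,3) = 816.
Subtract solutions that violate a single cap (substitute x_i' = x_i − (cap_i+1)): x_1 ≥ 8 gives C(10,3) = 120; x_2 ≥ 5 gives C(13,3) = 286; x_3 ≥ 9 gives C(9,3) = 84; x_4 ≥ 4 gives C(14,3) = 364. Together 854.
Add back pairs where two caps are both exceeded: 10 + 0 + 20 + 4 + 84 + 10 = 128.
By inclusion–exclusion the count is 816 − 854 + 128 = 90.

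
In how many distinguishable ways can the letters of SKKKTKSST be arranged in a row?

1260

SKKKTKSST has 9 letters with K appearing 4 times, S appearing 3 times, and T appearing twice.
So there are 9! / (4!·3!·2!) = 1260 distinguishable arrangements.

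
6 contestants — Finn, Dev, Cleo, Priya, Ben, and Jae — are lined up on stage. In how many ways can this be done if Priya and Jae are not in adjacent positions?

480

Of the 6! = 720 arrangements, those with Priya and Jae adjacent number 2 × 5! = 240 (treat the pair as a block with 2 internal orders).
So 720 − 240 = 480 arrangements keep them apart.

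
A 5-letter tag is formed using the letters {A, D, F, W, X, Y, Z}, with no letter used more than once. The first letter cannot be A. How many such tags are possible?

The first letter has 7−1 = 6 choices (anything except A).
The remaining 4 letters are filled from the other 6 symbols without repetition: 6 × 5 × 4 × 3 = 360.
Total: 6 × 360 = 2160.

2160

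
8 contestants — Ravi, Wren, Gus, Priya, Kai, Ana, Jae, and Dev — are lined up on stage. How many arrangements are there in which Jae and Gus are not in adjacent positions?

There are 8! = 40320 arrangements in all. If Jae and Gus are adjacent, merging them into one block gives 2·(7)! = 10080 arrangements.
Complementary counting: 40320 − 10080 = 30240.

30240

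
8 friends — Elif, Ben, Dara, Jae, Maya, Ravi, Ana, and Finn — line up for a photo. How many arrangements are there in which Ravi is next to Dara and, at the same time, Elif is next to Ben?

Treat {Ravi,Dara} as one block (2 orders) and {Elif,Ben} as another (2 orders).
That leaves 6 units to arrange: 2 × 2 × 6! = 4 × 720 = 2880.

2880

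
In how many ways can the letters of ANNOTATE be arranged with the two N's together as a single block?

1260

Treat the 2 copies of N as a single block. The multiset to arrange is then {NN, A, A, E, O, T, T}, 7 items in all.
That gives (7)!/(2!·2!) = 1260 arrangements.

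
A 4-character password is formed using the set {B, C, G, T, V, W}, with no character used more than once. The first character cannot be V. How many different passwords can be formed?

300

The first character has 6−1 = 5 choices (anything except V).
The remaining 3 characters are filled from the other 5 symbols without repetition: 5 × 4 × 3 = 60.
Total: 5 × 60 = 300.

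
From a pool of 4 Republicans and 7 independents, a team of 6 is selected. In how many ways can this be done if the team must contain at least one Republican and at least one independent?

Unrestricted: C(11,6) = 462 ways to pick any 6 of the 11.
Selections missing a whole group: no Republicans → C(7,6) = 7; no independents → C(4,6) = 0.
Both groups omitted at once is impossible, so 462 − 7 = 455.

455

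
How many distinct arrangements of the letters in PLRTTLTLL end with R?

280

Fix R in the last position and arrange the remaining 8 letters.
Those 8 letters have L appearing 4 times and T appearing 3 times, giving (8)!/(4!·3!) = 280.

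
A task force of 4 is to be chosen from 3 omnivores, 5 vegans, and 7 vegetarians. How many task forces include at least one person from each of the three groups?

With no constraint there are C(15,4) = 1365 possible selections.
Selections missing a whole group: no omnivores → C(12,4) = 495; no vegans → C(10,4) = 210; no vegetarians → C(8,4) = 70.
Add back selections omitting two groups (i.e. drawn from a single group): C(3,4) + C(5,4) + C(7,4) = 40.
By inclusion–exclusion: 1365 − 775 + 40 = 630.

630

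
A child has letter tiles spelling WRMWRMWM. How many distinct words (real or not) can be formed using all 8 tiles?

WRMWRMWM has 8 letters with M appearing 3 times, R appearing twice, and W appearing 3 times.
So there are 8! / (3!·3!·2!) = 560 distinguishable arrangements.

560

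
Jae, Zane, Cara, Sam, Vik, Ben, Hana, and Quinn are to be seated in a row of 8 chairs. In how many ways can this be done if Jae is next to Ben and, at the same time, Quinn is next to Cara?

2880

Treat {Jae,Ben} as one block (2 orders) and {Quinn,Cara} as another (2 orders).
That leaves 6 units to arrange: 2 × 2 × 6! = 4 × 720 = 2880.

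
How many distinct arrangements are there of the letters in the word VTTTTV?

The 6 letters of VTTTTV have repeats: T appearing 4 times and V appearing twice.
So there are 6! / (4!·2!) = 15 distinguishable arrangements.

15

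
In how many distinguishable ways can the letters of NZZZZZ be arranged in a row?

6

Letter multiplicities in NZZZZZ: N×1, Z×5.
So there are 6! / (5!) = 6 distinguishable arrangements.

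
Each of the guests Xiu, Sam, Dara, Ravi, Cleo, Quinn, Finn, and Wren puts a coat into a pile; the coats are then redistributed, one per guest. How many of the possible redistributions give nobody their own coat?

14833

Count assignments avoiding every fixed point. For any j of the 8 guests fixed to their own coat, the other 8−j can be arranged in (8−j)! ways.
By inclusion–exclusion this is Σ_{j=0}^{8} (−1)^j C(8,j)·(8−j)!.
Computing: 40320 − 40320 + 20160 − 6720 + 1680 − 336 + 56 − 8 + 1 = 14833.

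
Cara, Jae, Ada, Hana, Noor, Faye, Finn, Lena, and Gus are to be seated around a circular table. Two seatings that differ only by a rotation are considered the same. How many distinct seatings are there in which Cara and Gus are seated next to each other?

10080

Treat {Cara, Gus} as one unit (2 internal orders) and seat the resulting 8 units around the table: (7)! circular arrangements.
So 2 × (7)! = 2 × 5040 = 10080.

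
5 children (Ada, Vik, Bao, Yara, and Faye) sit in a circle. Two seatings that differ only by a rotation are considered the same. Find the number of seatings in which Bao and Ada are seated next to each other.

12

Glue Bao and Ada into a block (2 internal orders). Seating 4 units around a circle gives (3)! arrangements.
So 2 × (3)! = 2 × 6 = 12.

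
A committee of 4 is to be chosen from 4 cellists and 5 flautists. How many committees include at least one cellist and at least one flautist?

Unrestricted: C(9,4) = 126 ways to pick any 4 of the 9.
Subtract selections that omit an entire group: no cellists → C(5,4) = 5; no flautists → C(4,4) = 1.
Both groups omitted at once is impossible, so 126 − 6 = 120.

120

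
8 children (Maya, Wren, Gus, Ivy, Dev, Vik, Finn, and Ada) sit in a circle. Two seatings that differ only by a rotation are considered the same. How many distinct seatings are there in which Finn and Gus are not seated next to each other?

All circular seatings of 8 people number (7)! = 5040.
Seatings with Finn beside Gus: treat them as a block with 2 internal orders, giving 2 × (6)! = 1440.
Subtracting, 5040 − 1440 = 3600.

3600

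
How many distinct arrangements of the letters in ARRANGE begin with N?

Fix N in the first position and arrange the remaining 6 letters.
Those 6 letters have A appearing twice and R appearing twice, giving (6)!/(2!·2!) = 180.

180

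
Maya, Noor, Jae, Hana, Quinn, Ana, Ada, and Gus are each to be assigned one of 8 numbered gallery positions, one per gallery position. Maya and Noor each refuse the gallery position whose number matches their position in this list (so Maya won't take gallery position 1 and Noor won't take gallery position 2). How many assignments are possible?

30960

Let Aᵢ (for i ∈ {1, 2}) be the placements that put person i in their forbidden gallery position. Any j of these fix j positions, leaving (8−j)! ways to fill the rest, and there are C(2,j) ways to pick which j.
By inclusion–exclusion, the number of valid placements is Σ_{j=0}^{2} (−1)^j C(2,j)·(8−j)!.
Computing: 40320 − 10080 + 720 = 30960.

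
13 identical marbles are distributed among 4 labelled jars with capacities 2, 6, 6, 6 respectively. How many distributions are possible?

By stars and bars, unrestricted non-negative solutions to x_1+…+x_4 = 13 number C(13+3,3) = 560.
Subtract solutions that violate a single cap (substitute x_i' = x_i − (cap_i+1)): x_1 ≥ 3 gives C(13,3) = 286; x_2 ≥ 7 gives C(9,3) = 84; x_3 ≥ 7 gives C(9,3) = 84; x_4 ≥ 7 gives C(9,3) = 84. Together 538.
Add back pairs where two caps are both exceeded: 20 + 20 + 20 + 0 + 0 + 0 = 60.
By inclusion–exclusion the count is 560 − 538 + 60 = 82.

82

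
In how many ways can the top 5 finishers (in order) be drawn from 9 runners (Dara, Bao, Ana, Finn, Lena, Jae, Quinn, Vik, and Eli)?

This is an ordered selection of 5 from 9: P(9,5).
That gives 9 × 8 × 7 × 6 × 5 = 15120.

15120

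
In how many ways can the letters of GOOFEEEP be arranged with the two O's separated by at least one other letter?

2520

Total arrangements of GOOFEEEP: 8!/(3!·2!) = 3360.
Arrangements with the O's together: treat OO as one letter, giving (7)!/(3!) = 840.
Subtracting, 3360 − 840 = 2520 arrangements keep the O's apart.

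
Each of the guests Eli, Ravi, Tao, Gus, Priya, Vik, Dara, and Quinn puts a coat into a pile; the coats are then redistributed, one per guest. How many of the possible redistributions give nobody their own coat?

14833

This is the derangement count D_8: permutations of 8 items with no fixed point.
By inclusion–exclusion this is Σ_{j=0}^{8} (−1)^j C(8,j)·(8−j)!.
Computing: 40320 − 40320 + 20160 − 6720 + 1680 − 336 + 56 − 8 + 1 = 14833.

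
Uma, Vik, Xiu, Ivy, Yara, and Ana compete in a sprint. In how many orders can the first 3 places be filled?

120

There are 6 choices for 1st place, 5 for 2nd, and 4 for 3rd.
That gives 6 × 5 × 4 = 120.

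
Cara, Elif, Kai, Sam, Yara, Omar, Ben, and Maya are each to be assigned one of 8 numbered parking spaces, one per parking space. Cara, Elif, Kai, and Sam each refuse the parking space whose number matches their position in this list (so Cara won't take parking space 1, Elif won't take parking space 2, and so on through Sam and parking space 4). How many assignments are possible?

24024

Let Aᵢ (for 1 ≤ i ≤ 4) be the placements that put person i in their forbidden parking space. Any j of these fix j positions, leaving (8−j)! ways to fill the rest, and there are C(4,j) ways to pick which j.
By inclusion–exclusion, the number of valid placements is Σ_{j=0}^{4} (−1)^j C(4,j)·(8−j)!.
Computing: 40320 − 20160 + 4320 − 480 + 24 = 24024.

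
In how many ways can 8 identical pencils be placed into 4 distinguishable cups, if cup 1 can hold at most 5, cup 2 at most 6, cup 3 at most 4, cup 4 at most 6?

127

Ignoring the caps, the number of non-negative solutions to x_1+…+x_4 = 8 is C(11,3) = 165.
Subtract solutions that violate a single cap (substitute x_i' = x_i − (cap_i+1)): x_1 ≥ 6 gives C(5,3) = 10; x_2 ≥ 7 gives C(4,3) = 4; x_3 ≥ 5 gives C(6,3) = 20; x_4 ≥ 7 gives C(4,3) = 4. Together 38.
No two caps can be exceeded simultaneously, so the pair terms are all 0.
By inclusion–exclusion the count is 165 − 38 + 0 = 127.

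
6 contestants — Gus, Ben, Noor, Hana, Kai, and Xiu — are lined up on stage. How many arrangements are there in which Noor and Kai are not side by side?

480

There are 6! = 720 arrangements in all. If Noor and Kai are adjacent, merging them into one block gives 2·(5)! = 240 arrangements.
So 720 − 240 = 480 arrangements keep them apart.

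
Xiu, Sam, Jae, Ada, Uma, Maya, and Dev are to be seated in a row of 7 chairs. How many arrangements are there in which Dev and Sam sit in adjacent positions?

1440

Treat {Dev, Sam} as a single unit. There are 6 units to order, and the pair itself can be ordered 2 ways.
So the count is 2·(6)! = 1440.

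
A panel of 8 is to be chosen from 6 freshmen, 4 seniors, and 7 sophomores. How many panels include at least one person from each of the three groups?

Unrestricted: C(17,8) = 24310 ways to pick any 8 of the 17.
Selections missing a whole group: no freshmen → C(11,8) = 165; no seniors → C(13,8) = 1287; no sophomores → C(10,8) = 45.
Add back selections omitting two groups (i.e. drawn from a single group): C(6,8) + C(4,8) + C(7,8) = 0.
By inclusion–exclusion: 24310 − 1497 + 0 = 22813.

22813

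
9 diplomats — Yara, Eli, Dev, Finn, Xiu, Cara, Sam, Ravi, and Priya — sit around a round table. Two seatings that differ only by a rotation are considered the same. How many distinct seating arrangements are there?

Seat Yara anywhere (absorbing the rotational symmetry), then permute the other 8: (8)! = 40320.

40320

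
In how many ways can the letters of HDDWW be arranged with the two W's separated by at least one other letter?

Total arrangements of HDDWW: 5!/(2!·2!) = 30.
Arrangements with the W's together: treat WW as one letter, giving (4)!/(2!) = 12.
Hence 30 − 12 = 18.

18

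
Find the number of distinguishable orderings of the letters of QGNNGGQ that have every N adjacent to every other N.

Treat the 2 copies of N as a single block. The multiset to arrange is then {NN, G, G, G, Q, Q}, 6 items in all.
That gives (6)!/(3!·2!) = 60 arrangements.

60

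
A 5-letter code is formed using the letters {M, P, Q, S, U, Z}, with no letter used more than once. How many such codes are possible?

720

With no repetition, fill the 5 letters in order: 6 choices, then 5, down to 2.
6 × 5 × 4 × 3 × 2 = 720.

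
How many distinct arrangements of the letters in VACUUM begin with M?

Fix M in the first position and arrange the remaining 5 letters.
Those 5 letters have U appearing twice, giving (5)!/(2!) = 60.

60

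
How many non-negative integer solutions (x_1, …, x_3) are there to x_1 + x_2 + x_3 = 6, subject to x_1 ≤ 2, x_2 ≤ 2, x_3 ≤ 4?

Ignoring the caps, the number of non-negative solutions to x_1+…+x_3 = 6 is C(8,2) = 28.
Subtract solutions that violate a single cap (substitute x_i' = x_i − (cap_i+1)): x_1 ≥ 3 gives C(5,2) = 10; x_2 ≥ 3 gives C(5,2) = 10; x_3 ≥ 5 gives C(3,2) = 3. Together 23.
Add back pairs where two caps are both exceeded: 1 + 0 + 0 = 1.
By inclusion–exclusion the count is 28 − 23 + 1 = 6.

6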